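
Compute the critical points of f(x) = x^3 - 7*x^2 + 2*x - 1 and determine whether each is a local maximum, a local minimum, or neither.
f'(x) = 3*x^2 - 14*x + 2

Solve f'(x) = 0:
  3*x^2 - 14*x + 2 = 0 has no rational roots; quadratic formula: x = (14 ± √172)/6.
  ⇒ x = 7/3 - sqrt(43)/3 ≈ 0.1475, sqrt(43)/3 + 7/3 ≈ 4.5191

f''(x) = 6*x - 14
Second-derivative test at each critical point:
  f''(0.1475) = -13.1149 < 0 → local maximum
  f''(4.5191) = 13.1149 > 0 → local minimum

Critical points: x = 7/3 - sqrt(43)/3 ≈ 0.1475 (local maximum); x = sqrt(43)/3 + 7/3 ≈ 4.5191 (local minimum)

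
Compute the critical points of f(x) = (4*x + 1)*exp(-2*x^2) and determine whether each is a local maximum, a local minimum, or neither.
f'(x) = 4*(-x*(4*x + 1) + 1)*exp(-2*x^2)

Solve f'(x) = 0:
  f'(x) = (-16*x^2 - 4*x + 4)·exp(-2*x^2) and exp(-2*x^2) > 0 for every x, so f'(x) = 0 ⇔ -16*x^2 - 4*x + 4 = 0.
  Factor: -16*x^2 - 4*x + 4 = -4*(4*x^2 + x - 1); 4*x^2 + x - 1 = 0 has no rational roots; quadratic formula: x = (-1 ± √17)/8.
  ⇒ x = -sqrt(17)/8 - 1/8 ≈ -0.6404, -1/8 + sqrt(17)/8 ≈ 0.3904

f''(x) = 4*(4*x^2*(4*x + 1) - 12*x - 1)*exp(-2*x^2)
Second-derivative test at each critical point:
  f''(-0.6404) = 7.2624 > 0 → local minimum
  f''(0.3904) = -12.1593 < 0 → local maximum

Critical points: x = -sqrt(17)/8 - 1/8 ≈ -0.6404 (local minimum); x = -1/8 + sqrt(17)/8 ≈ 0.3904 (local maximum)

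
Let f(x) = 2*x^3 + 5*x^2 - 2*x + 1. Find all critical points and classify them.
f'(x) = 6*x^2 + 10*x - 2

Solve f'(x) = 0:
  Factor: 6*x^2 + 10*x - 2 = 2*(3*x^2 + 5*x - 1); 3*x^2 + 5*x - 1 = 0 has no rational roots; quadratic formula: x = (-5 ± √37)/6.
  ⇒ x = -sqrt(37)/6 - 5/6 ≈ -1.8471, -5/6 + sqrt(37)/6 ≈ 0.1805

f''(x) = 12*x + 10
Second-derivative test at each critical point:
  f''(-1.8471) = -12.1655 < 0 → local maximum
  f''(0.1805) = 12.1655 > 0 → local minimum

Critical points: x = -sqrt(37)/6 - 5/6 ≈ -1.8471 (local maximum); x = -5/6 + sqrt(37)/6 ≈ 0.1805 (local minimum)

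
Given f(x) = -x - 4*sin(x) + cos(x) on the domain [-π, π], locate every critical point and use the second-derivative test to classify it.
f'(x) = -sin(x) - 4*cos(x) - 1

Solve f'(x) = 0 on [-π, π]:
  f'(x) = 0 ⇔ -sin(x) - 4*cos(x) = 1. Write the left side as R·cos(x + φ) with R = √((-4)² + 1²) = sqrt(17), cos φ = -4*sqrt(17)/17, sin φ = sqrt(17)/17; then cos(x + φ) = sqrt(17)/17. Solve for x and keep the solutions lying in [-π, π].
  ⇒ x = -pi/2 ≈ -1.5708, pi - atan(15/8) ≈ 2.0608

f''(x) = 4*sin(x) - cos(x)
Second-derivative test at each critical point:
  f''(-1.5708) = -4 < 0 → local maximum
  f''(2.0608) = 4 > 0 → local minimum

Critical points: x = -pi/2 ≈ -1.5708 (local maximum); x = pi - atan(15/8) ≈ 2.0608 (local minimum)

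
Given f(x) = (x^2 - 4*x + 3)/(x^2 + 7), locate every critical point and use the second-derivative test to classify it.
f'(x) = 4*(x^2 + 2*x - 7)/(x^4 + 14*x^2 + 49)

Solve f'(x) = 0:
  f'(x) = 4*(x^2 + 2*x - 7)/(x^2 + 7)^2; the denominator is positive wherever f is defined, so f'(x) = 0 ⇔ 4*x^2 + 8*x - 28 = 0.
  Factor: 4*x^2 + 8*x - 28 = 4*(x^2 + 2*x - 7); x^2 + 2*x - 7 = 0 has no rational roots; quadratic formula: x = (-2 ± √32)/2.
  ⇒ x = -2*sqrt(2) - 1 ≈ -3.8284, -1 + 2*sqrt(2) ≈ 1.8284

f''(x) = 8*(-x^3 - 3*x^2 + 21*x + 7)/(x^6 + 21*x^4 + 147*x^2 + 343)
Second-derivative test at each critical point:
  f''(-3.8284) = -0.0482 < 0 → local maximum
  f''(1.8284) = 0.2115 > 0 → local minimum

Critical points: x = -2*sqrt(2) - 1 ≈ -3.8284 (local maximum); x = -1 + 2*sqrt(2) ≈ 1.8284 (local minimum)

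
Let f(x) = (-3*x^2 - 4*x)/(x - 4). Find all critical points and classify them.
f'(x) = (-3*x^2 + 24*x + 16)/(x^2 - 8*x + 16)

Solve f'(x) = 0:
  f'(x) = -(3*x^2 - 24*x - 16)/(x - 4)^2; the denominator is positive wherever f is defined, so f'(x) = 0 ⇔ -3*x^2 + 24*x + 16 = 0.
  3*x^2 - 24*x - 16 = 0 has no rational roots; quadratic formula: x = (24 ± √768)/6.
  ⇒ x = 4 - 8*sqrt(3)/3 ≈ -0.6188, 4 + 8*sqrt(3)/3 ≈ 8.6188

f''(x) = -128/(x^3 - 12*x^2 + 48*x - 64)
Second-derivative test at each critical point:
  f''(-0.6188) = 1.2990 > 0 → local minimum
  f''(8.6188) = -1.2990 < 0 → local maximum

Critical points: x = 4 - 8*sqrt(3)/3 ≈ -0.6188 (local minimum); x = 4 + 8*sqrt(3)/3 ≈ 8.6188 (local maximum)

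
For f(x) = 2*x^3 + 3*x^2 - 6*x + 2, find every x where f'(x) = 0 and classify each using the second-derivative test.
f'(x) = 6*x^2 + 6*x - 6

Solve f'(x) = 0:
  Factor: 6*x^2 + 6*x - 6 = 6*(x^2 + x - 1); x^2 + x - 1 = 0 has no rational roots; quadratic formula: x = (-1 ± √5)/2.
  ⇒ x = -sqrt(5)/2 - 1/2 ≈ -1.6180, -1/2 + sqrt(5)/2 ≈ 0.6180

f''(x) = 12*x + 6
Second-derivative test at each critical point:
  f''(-1.6180) = -13.4164 < 0 → local maximum
  f''(0.6180) = 13.4164 > 0 → local minimum

Critical points: x = -sqrt(5)/2 - 1/2 ≈ -1.6180 (local maximum); x = -1/2 + sqrt(5)/2 ≈ 0.6180 (local minimum)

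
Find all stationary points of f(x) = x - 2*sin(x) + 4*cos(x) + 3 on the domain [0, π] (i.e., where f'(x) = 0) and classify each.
f'(x) = -4*sin(x) - 2*cos(x) + 1

Solve f'(x) = 0 on [0, π]:
  f'(x) = 0 ⇔ -4*sin(x) - 2*cos(x) = -1. Write the left side as R·cos(x + φ) with R = √((-2)² + 4²) = 2*sqrt(5), cos φ = -sqrt(5)/5, sin φ = 2*sqrt(5)/5; then cos(x + φ) = -sqrt(5)/10. Solve for x and keep the solutions lying in [0, π].
  ⇒ x = atan((2 + sqrt(19))/(1 - 2*sqrt(19))) + pi ≈ 2.4524

f''(x) = 2*sin(x) - 4*cos(x)
Second-derivative test at each critical point:
  f''(2.4524) = 4.3589 > 0 → local minimum

Critical points: x = atan((2 + sqrt(19))/(1 - 2*sqrt(19))) + pi ≈ 2.4524 (local minimum)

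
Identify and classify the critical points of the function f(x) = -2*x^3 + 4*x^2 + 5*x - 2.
f'(x) = -6*x^2 + 8*x + 5

Solve f'(x) = 0:
  6*x^2 - 8*x - 5 = 0 has no rational roots; quadratic formula: x = (8 ± √184)/12.
  ⇒ x = 2/3 - sqrt(46)/6 ≈ -0.4637, 2/3 + sqrt(46)/6 ≈ 1.7971

f''(x) = 8 - 12*x
Second-derivative test at each critical point:
  f''(-0.4637) = 13.5647 > 0 → local minimum
  f''(1.7971) = -13.5647 < 0 → local maximum

Critical points: x = 2/3 - sqrt(46)/6 ≈ -0.4637 (local minimum); x = 2/3 + sqrt(46)/6 ≈ 1.7971 (local maximum)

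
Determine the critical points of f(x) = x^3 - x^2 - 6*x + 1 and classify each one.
f'(x) = 3*x^2 - 2*x - 6

Solve f'(x) = 0:
  3*x^2 - 2*x - 6 = 0 has no rational roots; quadratic formula: x = (2 ± √76)/6.
  ⇒ x = 1/3 - sqrt(19)/3 ≈ -1.1196, 1/3 + sqrt(19)/3 ≈ 1.7863

f''(x) = 6*x - 2
Second-derivative test at each critical point:
  f''(-1.1196) = -8.7178 < 0 → local maximum
  f''(1.7863) = 8.7178 > 0 → local minimum

Critical points: x = 1/3 - sqrt(19)/3 ≈ -1.1196 (local maximum); x = 1/3 + sqrt(19)/3 ≈ 1.7863 (local minimum)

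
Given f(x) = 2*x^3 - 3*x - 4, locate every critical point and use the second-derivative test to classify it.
f'(x) = 6*x^2 - 3

Solve f'(x) = 0:
  Factor: 6*x^2 - 3 = 3*(2*x^2 - 1); 2*x^2 - 1 = 0 has no rational roots; quadratic formula: x = (0 ± √8)/4.
  ⇒ x = -sqrt(2)/2 ≈ -0.7071, sqrt(2)/2 ≈ 0.7071

f''(x) = 12*x
Second-derivative test at each critical point:
  f''(-0.7071) = -8.4853 < 0 → local maximum
  f''(0.7071) = 8.4853 > 0 → local minimum

Critical points: x = -sqrt(2)/2 ≈ -0.7071 (local maximum); x = sqrt(2)/2 ≈ 0.7071 (local minimum)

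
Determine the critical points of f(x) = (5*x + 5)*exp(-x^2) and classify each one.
f'(x) = 5*(-2*x*(x + 1) + 1)*exp(-x^2)

Solve f'(x) = 0:
  f'(x) = (-10*x^2 - 10*x + 5)·exp(-x^2) and exp(-x^2) > 0 for every x, so f'(x) = 0 ⇔ -10*x^2 - 10*x + 5 = 0.
  Factor: -10*x^2 - 10*x + 5 = -5*(2*x^2 + 2*x - 1); 2*x^2 + 2*x - 1 = 0 has no rational roots; quadratic formula: x = (-2 ± √12)/4.
  ⇒ x = -sqrt(3)/2 - 1/2 ≈ -1.3660, -1/2 + sqrt(3)/2 ≈ 0.3660

f''(x) = 10*(2*x^2*(x + 1) - 3*x - 1)*exp(-x^2)
Second-derivative test at each critical point:
  f''(-1.3660) = 2.6801 > 0 → local minimum
  f''(0.3660) = -15.1487 < 0 → local maximum

Critical points: x = -sqrt(3)/2 - 1/2 ≈ -1.3660 (local minimum); x = -1/2 + sqrt(3)/2 ≈ 0.3660 (local maximum)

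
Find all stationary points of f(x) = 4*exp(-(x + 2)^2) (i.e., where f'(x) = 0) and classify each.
f'(x) = 8*(-x - 2)*exp(-(x + 2)^2)

Solve f'(x) = 0:
  f'(x) = (-8*x - 16)·exp(-(x + 2)^2) and exp(-(x + 2)^2) > 0 for every x, so f'(x) = 0 ⇔ -8*x - 16 = 0.
  Factor: -8*x - 16 = -8*(x + 2) = 0.
  ⇒ x = -2

f''(x) = 8*(2*(x + 2)^2 - 1)*exp(-(x + 2)^2)
Second-derivative test at each critical point:
  f''(-2) = -8 < 0 → local maximum

Critical points: x = -2 (local maximum)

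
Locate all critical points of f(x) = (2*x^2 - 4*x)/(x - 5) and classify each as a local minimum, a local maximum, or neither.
f'(x) = 2*(x^2 - 10*x + 10)/(x^2 - 10*x + 25)

Solve f'(x) = 0:
  f'(x) = 2*(x^2 - 10*x + 10)/(x - 5)^2; the denominator is positive wherever f is defined, so f'(x) = 0 ⇔ 2*x^2 - 20*x + 20 = 0.
  Factor: 2*x^2 - 20*x + 20 = 2*(x^2 - 10*x + 10); x^2 - 10*x + 10 = 0 has no rational roots; quadratic formula: x = (10 ± √60)/2.
  ⇒ x = 5 - sqrt(15) ≈ 1.1270, sqrt(15) + 5 ≈ 8.8730

f''(x) = 60/(x^3 - 15*x^2 + 75*x - 125)
Second-derivative test at each critical point:
  f''(1.1270) = -1.0328 < 0 → local maximum
  f''(8.8730) = 1.0328 > 0 → local minimum

Critical points: x = 5 - sqrt(15) ≈ 1.1270 (local maximum); x = sqrt(15) + 5 ≈ 8.8730 (local minimum)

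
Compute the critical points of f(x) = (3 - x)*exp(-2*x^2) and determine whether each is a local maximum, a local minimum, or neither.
f'(x) = (4*x*(x - 3) - 1)*exp(-2*x^2)

Solve f'(x) = 0:
  f'(x) = (4*x^2 - 12*x - 1)·exp(-2*x^2) and exp(-2*x^2) > 0 for every x, so f'(x) = 0 ⇔ 4*x^2 - 12*x - 1 = 0.
  4*x^2 - 12*x - 1 = 0 has no rational roots; quadratic formula: x = (12 ± √160)/8.
  ⇒ x = 3/2 - sqrt(10)/2 ≈ -0.0811, 3/2 + sqrt(10)/2 ≈ 3.0811

f''(x) = 4*(4*x^2*(3 - x) + 3*x - 3)*exp(-2*x^2)
Second-derivative test at each critical point:
  f''(-0.0811) = -12.4837 < 0 → local maximum
  f''(3.0811) = 7.181e-08 > 0 → local minimum

Critical points: x = 3/2 - sqrt(10)/2 ≈ -0.0811 (local maximum); x = 3/2 + sqrt(10)/2 ≈ 3.0811 (local minimum)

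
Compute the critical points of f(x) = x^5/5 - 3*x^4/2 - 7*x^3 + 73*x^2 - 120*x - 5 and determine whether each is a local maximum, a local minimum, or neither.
f'(x) = x^4 - 6*x^3 - 21*x^2 + 146*x - 120

Solve f'(x) = 0:
  Factor: x^4 - 6*x^3 - 21*x^2 + 146*x - 120 = (x - 6)*(x - 4)*(x - 1)*(x + 5) = 0.
  ⇒ x = -5, 1, 4, 6

f''(x) = 4*x^3 - 18*x^2 - 42*x + 146
Second-derivative test at each critical point:
  f''(-5) = -594 < 0 → local maximum
  f''(1) = 90 > 0 → local minimum
  f''(4) = -54 < 0 → local maximum
  f''(6) = 110 > 0 → local minimum

Critical points: x = -5 (local maximum); x = 1 (local minimum); x = 4 (local maximum); x = 6 (local minimum)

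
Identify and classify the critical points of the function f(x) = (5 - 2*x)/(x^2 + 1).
f'(x) = 2*(x^2 - 5*x - 1)/(x^4 + 2*x^2 + 1)

Solve f'(x) = 0:
  f'(x) = 2*(x^2 - 5*x - 1)/(x^2 + 1)^2; the denominator is positive wherever f is defined, so f'(x) = 0 ⇔ 2*x^2 - 10*x - 2 = 0.
  Factor: 2*x^2 - 10*x - 2 = 2*(x^2 - 5*x - 1); x^2 - 5*x - 1 = 0 has no rational roots; quadratic formula: x = (5 ± √29)/2.
  ⇒ x = 5/2 - sqrt(29)/2 ≈ -0.1926, 5/2 + sqrt(29)/2 ≈ 5.1926

f''(x) = 2*(4*x^2*(5 - 2*x) + (6*x - 5)*(x^2 + 1))/(x^2 + 1)^3
Second-derivative test at each critical point:
  f''(-0.1926) = -10.0138 < 0 → local maximum
  f''(5.1926) = 0.0138 > 0 → local minimum

Critical points: x = 5/2 - sqrt(29)/2 ≈ -0.1926 (local maximum); x = 5/2 + sqrt(29)/2 ≈ 5.1926 (local minimum)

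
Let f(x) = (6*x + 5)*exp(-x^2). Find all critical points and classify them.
f'(x) = 2*(-x*(6*x + 5) + 3)*exp(-x^2)

Solve f'(x) = 0:
  f'(x) = (-12*x^2 - 10*x + 6)·exp(-x^2) and exp(-x^2) > 0 for every x, so f'(x) = 0 ⇔ -12*x^2 - 10*x + 6 = 0.
  Factor: -12*x^2 - 10*x + 6 = -2*(6*x^2 + 5*x - 3); 6*x^2 + 5*x - 3 = 0 has no rational roots; quadratic formula: x = (-5 ± √97)/12.
  ⇒ x = -sqrt(97)/12 - 5/12 ≈ -1.2374, -5/12 + sqrt(97)/12 ≈ 0.4041

f''(x) = 2*(2*x^2*(6*x + 5) - 18*x - 5)*exp(-x^2)
Second-derivative test at each critical point:
  f''(-1.2374) = 4.2603 > 0 → local minimum
  f''(0.4041) = -16.7304 < 0 → local maximum

Critical points: x = -sqrt(97)/12 - 5/12 ≈ -1.2374 (local minimum); x = -5/12 + sqrt(97)/12 ≈ 0.4041 (local maximum)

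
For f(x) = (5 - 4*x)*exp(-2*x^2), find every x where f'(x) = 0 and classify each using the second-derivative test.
f'(x) = 4*(x*(4*x - 5) - 1)*exp(-2*x^2)

Solve f'(x) = 0:
  f'(x) = (16*x^2 - 20*x - 4)·exp(-2*x^2) and exp(-2*x^2) > 0 for every x, so f'(x) = 0 ⇔ 16*x^2 - 20*x - 4 = 0.
  Factor: 16*x^2 - 20*x - 4 = 4*(4*x^2 - 5*x - 1); 4*x^2 - 5*x - 1 = 0 has no rational roots; quadratic formula: x = (5 ± √41)/8.
  ⇒ x = 5/8 - sqrt(41)/8 ≈ -0.1754, 5/8 + sqrt(41)/8 ≈ 1.4254

f''(x) = 4*(4*x^2*(5 - 4*x) + 12*x - 5)*exp(-2*x^2)
Second-derivative test at each critical point:
  f''(-0.1754) = -24.0842 < 0 → local maximum
  f''(1.4254) = 0.4403 > 0 → local minimum

Critical points: x = 5/8 - sqrt(41)/8 ≈ -0.1754 (local maximum); x = 5/8 + sqrt(41)/8 ≈ 1.4254 (local minimum)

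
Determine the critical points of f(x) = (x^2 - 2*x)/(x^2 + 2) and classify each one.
f'(x) = 2*(x^2 + 2*x - 2)/(x^4 + 4*x^2 + 4)

Solve f'(x) = 0:
  f'(x) = 2*(x^2 + 2*x - 2)/(x^2 + 2)^2; the denominator is positive wherever f is defined, so f'(x) = 0 ⇔ 2*x^2 + 4*x - 4 = 0.
  Factor: 2*x^2 + 4*x - 4 = 2*(x^2 + 2*x - 2); x^2 + 2*x - 2 = 0 has no rational roots; quadratic formula: x = (-2 ± √12)/2.
  ⇒ x = -sqrt(3) - 1 ≈ -2.7321, -1 + sqrt(3) ≈ 0.7321

f''(x) = 4*(-x^3 - 3*x^2 + 6*x + 2)/(x^6 + 6*x^4 + 12*x^2 + 8)
Second-derivative test at each critical point:
  f''(-2.7321) = -0.0774 < 0 → local maximum
  f''(0.7321) = 1.0774 > 0 → local minimum

Critical points: x = -sqrt(3) - 1 ≈ -2.7321 (local maximum); x = -1 + sqrt(3) ≈ 0.7321 (local minimum)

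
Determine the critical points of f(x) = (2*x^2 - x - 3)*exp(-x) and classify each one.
f'(x) = (-2*x^2 + 5*x + 2)*exp(-x)

Solve f'(x) = 0:
  f'(x) = (-2*x^2 + 5*x + 2)·exp(-x) and exp(-x) > 0 for every x, so f'(x) = 0 ⇔ -2*x^2 + 5*x + 2 = 0.
  2*x^2 - 5*x - 2 = 0 has no rational roots; quadratic formula: x = (5 ± √41)/4.
  ⇒ x = 5/4 - sqrt(41)/4 ≈ -0.3508, 5/4 + sqrt(41)/4 ≈ 2.8508

f''(x) = (2*x^2 - 9*x + 3)*exp(-x)
Second-derivative test at each critical point:
  f''(-0.3508) = 9.0936 > 0 → local minimum
  f''(2.8508) = -0.3701 < 0 → local maximum

Critical points: x = 5/4 - sqrt(41)/4 ≈ -0.3508 (local minimum); x = 5/4 + sqrt(41)/4 ≈ 2.8508 (local maximum)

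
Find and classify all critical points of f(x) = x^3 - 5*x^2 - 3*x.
f'(x) = 3*x^2 - 10*x - 3

Solve f'(x) = 0:
  3*x^2 - 10*x - 3 = 0 has no rational roots; quadratic formula: x = (10 ± √136)/6.
  ⇒ x = 5/3 - sqrt(34)/3 ≈ -0.2770, 5/3 + sqrt(34)/3 ≈ 3.6103

f''(x) = 6*x - 10
Second-derivative test at each critical point:
  f''(-0.2770) = -11.6619 < 0 → local maximum
  f''(3.6103) = 11.6619 > 0 → local minimum

Critical points: x = 5/3 - sqrt(34)/3 ≈ -0.2770 (local maximum); x = 5/3 + sqrt(34)/3 ≈ 3.6103 (local minimum)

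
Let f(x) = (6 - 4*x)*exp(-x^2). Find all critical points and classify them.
f'(x) = 4*(x*(2*x - 3) - 1)*exp(-x^2)

Solve f'(x) = 0:
  f'(x) = (8*x^2 - 12*x - 4)·exp(-x^2) and exp(-x^2) > 0 for every x, so f'(x) = 0 ⇔ 8*x^2 - 12*x - 4 = 0.
  Factor: 8*x^2 - 12*x - 4 = 4*(2*x^2 - 3*x - 1); 2*x^2 - 3*x - 1 = 0 has no rational roots; quadratic formula: x = (3 ± √17)/4.
  ⇒ x = 3/4 - sqrt(17)/4 ≈ -0.2808, 3/4 + sqrt(17)/4 ≈ 1.7808

f''(x) = 4*(2*x^2*(3 - 2*x) + 6*x - 3)*exp(-x^2)
Second-derivative test at each critical point:
  f''(-0.2808) = -15.2422 < 0 → local maximum
  f''(1.7808) = 0.6919 > 0 → local minimum

Critical points: x = 3/4 - sqrt(17)/4 ≈ -0.2808 (local maximum); x = 3/4 + sqrt(17)/4 ≈ 1.7808 (local minimum)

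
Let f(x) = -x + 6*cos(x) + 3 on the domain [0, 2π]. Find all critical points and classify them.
f'(x) = -6*sin(x) - 1

Solve f'(x) = 0 on [0, 2π]:
  f'(x) = 0 ⇔ sin(x) = -1/6, i.e. x = arcsin(-1/6) + 2nπ or x = π − arcsin(-1/6) + 2nπ; keep the solutions lying in [0, 2π].
  ⇒ x = asin(1/6) + pi ≈ 3.3090, -asin(1/6) + 2*pi ≈ 6.1157

f''(x) = -6*cos(x)
Second-derivative test at each critical point:
  f''(3.3090) = 5.9161 > 0 → local minimum
  f''(6.1157) = -5.9161 < 0 → local maximum

Critical points: x = asin(1/6) + pi ≈ 3.3090 (local minimum); x = -asin(1/6) + 2*pi ≈ 6.1157 (local maximum)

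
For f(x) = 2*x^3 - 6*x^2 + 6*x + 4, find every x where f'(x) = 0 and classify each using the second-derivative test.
f'(x) = 6*x^2 - 12*x + 6

Solve f'(x) = 0:
  Factor: 6*x^2 - 12*x + 6 = 6*(x - 1)^2 = 0.
  ⇒ x = 1

f''(x) = 12*x - 12
Second-derivative test at each critical point:
  f''(1) = 0, so the second-derivative test is inconclusive; use the first-derivative test: f'(3/4) = 0.3750, f'(5/4) = 0.3750 — f' is positive on both sides (no sign change) → neither a local maximum nor a local minimum

Critical points: x = 1 (neither)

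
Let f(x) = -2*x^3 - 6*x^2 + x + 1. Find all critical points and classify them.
f'(x) = -6*x^2 - 12*x + 1

Solve f'(x) = 0:
  6*x^2 + 12*x - 1 = 0 has no rational roots; quadratic formula: x = (-12 ± √168)/12.
  ⇒ x = -sqrt(42)/6 - 1 ≈ -2.0801, -1 + sqrt(42)/6 ≈ 0.0801

f''(x) = -12*x - 12
Second-derivative test at each critical point:
  f''(-2.0801) = 12.9615 > 0 → local minimum
  f''(0.0801) = -12.9615 < 0 → local maximum

Critical points: x = -sqrt(42)/6 - 1 ≈ -2.0801 (local minimum); x = -1 + sqrt(42)/6 ≈ 0.0801 (local maximum)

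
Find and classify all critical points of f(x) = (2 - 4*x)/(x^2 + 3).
f'(x) = 4*(x^2 - x - 3)/(x^4 + 6*x^2 + 9)

Solve f'(x) = 0:
  f'(x) = 4*(x^2 - x - 3)/(x^2 + 3)^2; the denominator is positive wherever f is defined, so f'(x) = 0 ⇔ 4*x^2 - 4*x - 12 = 0.
  Factor: 4*x^2 - 4*x - 12 = 4*(x^2 - x - 3); x^2 - x - 3 = 0 has no rational roots; quadratic formula: x = (1 ± √13)/2.
  ⇒ x = 1/2 - sqrt(13)/2 ≈ -1.3028, 1/2 + sqrt(13)/2 ≈ 2.3028

f''(x) = 4*(4*x^2*(1 - 2*x) + (6*x - 1)*(x^2 + 3))/(x^2 + 3)^3
Second-derivative test at each critical point:
  f''(-1.3028) = -0.6537 < 0 → local maximum
  f''(2.3028) = 0.2092 > 0 → local minimum

Critical points: x = 1/2 - sqrt(13)/2 ≈ -1.3028 (local maximum); x = 1/2 + sqrt(13)/2 ≈ 2.3028 (local minimum)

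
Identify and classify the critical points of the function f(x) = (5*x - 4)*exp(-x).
f'(x) = (9 - 5*x)*exp(-x)

Solve f'(x) = 0:
  f'(x) = (9 - 5*x)·exp(-x) and exp(-x) > 0 for every x, so f'(x) = 0 ⇔ 9 - 5*x = 0.
  9 - 5*x = 0.
  ⇒ x = 9/5

f''(x) = (5*x - 14)*exp(-x)
Second-derivative test at each critical point:
  f''(9/5) = -0.8265 < 0 → local maximum

Critical points: x = 9/5 (local maximum)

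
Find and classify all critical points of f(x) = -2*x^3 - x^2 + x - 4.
f'(x) = -6*x^2 - 2*x + 1

Solve f'(x) = 0:
  6*x^2 + 2*x - 1 = 0 has no rational roots; quadratic formula: x = (-2 ± √28)/12.
  ⇒ x = -sqrt(7)/6 - 1/6 ≈ -0.6076, -1/6 + sqrt(7)/6 ≈ 0.2743

f''(x) = -12*x - 2
Second-derivative test at each critical point:
  f''(-0.6076) = 5.2915 > 0 → local minimum
  f''(0.2743) = -5.2915 < 0 → local maximum

Critical points: x = -sqrt(7)/6 - 1/6 ≈ -0.6076 (local minimum); x = -1/6 + sqrt(7)/6 ≈ 0.2743 (local maximum)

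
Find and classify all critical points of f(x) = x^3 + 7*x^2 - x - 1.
f'(x) = 3*x^2 + 14*x - 1

Solve f'(x) = 0:
  3*x^2 + 14*x - 1 = 0 has no rational roots; quadratic formula: x = (-14 ± √208)/6.
  ⇒ x = -2*sqrt(13)/3 - 7/3 ≈ -4.7370, -7/3 + 2*sqrt(13)/3 ≈ 0.0704

f''(x) = 6*x + 14
Second-derivative test at each critical point:
  f''(-4.7370) = -14.4222 < 0 → local maximum
  f''(0.0704) = 14.4222 > 0 → local minimum

Critical points: x = -2*sqrt(13)/3 - 7/3 ≈ -4.7370 (local maximum); x = -7/3 + 2*sqrt(13)/3 ≈ 0.0704 (local minimum)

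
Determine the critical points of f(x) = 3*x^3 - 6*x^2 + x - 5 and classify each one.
f'(x) = 9*x^2 - 12*x + 1

Solve f'(x) = 0:
  9*x^2 - 12*x + 1 = 0 has no rational roots; quadratic formula: x = (12 ± √108)/18.
  ⇒ x = 2/3 - sqrt(3)/3 ≈ 0.0893, sqrt(3)/3 + 2/3 ≈ 1.2440

f''(x) = 18*x - 12
Second-derivative test at each critical point:
  f''(0.0893) = -10.3923 < 0 → local maximum
  f''(1.2440) = 10.3923 > 0 → local minimum

Critical points: x = 2/3 - sqrt(3)/3 ≈ 0.0893 (local maximum); x = sqrt(3)/3 + 2/3 ≈ 1.2440 (local minimum)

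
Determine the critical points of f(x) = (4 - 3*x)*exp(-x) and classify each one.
f'(x) = (3*x - 7)*exp(-x)

Solve f'(x) = 0:
  f'(x) = (3*x - 7)·exp(-x) and exp(-x) > 0 for every x, so f'(x) = 0 ⇔ 3*x - 7 = 0.
  3*x - 7 = 0.
  ⇒ x = 7/3

f''(x) = (10 - 3*x)*exp(-x)
Second-derivative test at each critical point:
  f''(7/3) = 0.2909 > 0 → local minimum

Critical points: x = 7/3 (local minimum)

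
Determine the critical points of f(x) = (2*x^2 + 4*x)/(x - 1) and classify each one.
f'(x) = 2*(x^2 - 2*x - 2)/(x^2 - 2*x + 1)

Solve f'(x) = 0:
  f'(x) = 2*(x^2 - 2*x - 2)/(x - 1)^2; the denominator is positive wherever f is defined, so f'(x) = 0 ⇔ 2*x^2 - 4*x - 4 = 0.
  Factor: 2*x^2 - 4*x - 4 = 2*(x^2 - 2*x - 2); x^2 - 2*x - 2 = 0 has no rational roots; quadratic formula: x = (2 ± √12)/2.
  ⇒ x = 1 - sqrt(3) ≈ -0.7321, 1 + sqrt(3) ≈ 2.7321

f''(x) = 12/(x^3 - 3*x^2 + 3*x - 1)
Second-derivative test at each critical point:
  f''(-0.7321) = -2.3094 < 0 → local maximum
  f''(2.7321) = 2.3094 > 0 → local minimum

Critical points: x = 1 - sqrt(3) ≈ -0.7321 (local maximum); x = 1 + sqrt(3) ≈ 2.7321 (local minimum)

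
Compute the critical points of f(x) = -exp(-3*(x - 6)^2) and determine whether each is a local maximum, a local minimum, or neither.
f'(x) = 6*(x - 6)*exp(-3*(x - 6)^2)

Solve f'(x) = 0:
  f'(x) = (6*x - 36)·exp(-3*(x - 6)^2) and exp(-3*(x - 6)^2) > 0 for every x, so f'(x) = 0 ⇔ 6*x - 36 = 0.
  Factor: 6*x - 36 = 6*(x - 6) = 0.
  ⇒ x = 6

f''(x) = 6*(1 - 6*(x - 6)^2)*exp(-3*(x - 6)^2)
Second-derivative test at each critical point:
  f''(6) = 6 > 0 → local minimum

Critical points: x = 6 (local minimum)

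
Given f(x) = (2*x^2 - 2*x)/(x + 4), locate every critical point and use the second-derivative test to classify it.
f'(x) = 2*(x^2 + 8*x - 4)/(x^2 + 8*x + 16)

Solve f'(x) = 0:
  f'(x) = 2*(x^2 + 8*x - 4)/(x + 4)^2; the denominator is positive wherever f is defined, so f'(x) = 0 ⇔ 2*x^2 + 16*x - 8 = 0.
  Factor: 2*x^2 + 16*x - 8 = 2*(x^2 + 8*x - 4); x^2 + 8*x - 4 = 0 has no rational roots; quadratic formula: x = (-8 ± √80)/2.
  ⇒ x = -2*sqrt(5) - 4 ≈ -8.4721, -4 + 2*sqrt(5) ≈ 0.4721

f''(x) = 80/(x^3 + 12*x^2 + 48*x + 64)
Second-derivative test at each critical point:
  f''(-8.4721) = -0.8944 < 0 → local maximum
  f''(0.4721) = 0.8944 > 0 → local minimum

Critical points: x = -2*sqrt(5) - 4 ≈ -8.4721 (local maximum); x = -4 + 2*sqrt(5) ≈ 0.4721 (local minimum)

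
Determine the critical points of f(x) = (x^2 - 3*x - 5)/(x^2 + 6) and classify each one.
f'(x) = (3*x^2 + 22*x - 18)/(x^4 + 12*x^2 + 36)

Solve f'(x) = 0:
  f'(x) = (3*x^2 + 22*x - 18)/(x^2 + 6)^2; the denominator is positive wherever f is defined, so f'(x) = 0 ⇔ 3*x^2 + 22*x - 18 = 0.
  3*x^2 + 22*x - 18 = 0 has no rational roots; quadratic formula: x = (-22 ± √700)/6.
  ⇒ x = -5*sqrt(7)/3 - 11/3 ≈ -8.0763, -11/3 + 5*sqrt(7)/3 ≈ 0.7429

f''(x) = 6*(-x^3 - 11*x^2 + 18*x + 22)/(x^6 + 18*x^4 + 108*x^2 + 216)
Second-derivative test at each critical point:
  f''(-8.0763) = -0.0052 < 0 → local maximum
  f''(0.7429) = 0.6163 > 0 → local minimum

Critical points: x = -5*sqrt(7)/3 - 11/3 ≈ -8.0763 (local maximum); x = -11/3 + 5*sqrt(7)/3 ≈ 0.7429 (local minimum)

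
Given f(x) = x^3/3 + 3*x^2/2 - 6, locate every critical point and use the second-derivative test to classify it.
f'(x) = x*(x + 3)

Solve f'(x) = 0:
  Factor: x^2 + 3*x = x*(x + 3) = 0.
  ⇒ x = -3, 0

f''(x) = 2*x + 3
Second-derivative test at each critical point:
  f''(-3) = -3 < 0 → local maximum
  f''(0) = 3 > 0 → local minimum

Critical points: x = -3 (local maximum); x = 0 (local minimum)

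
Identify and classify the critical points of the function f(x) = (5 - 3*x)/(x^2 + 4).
f'(x) = (3*x^2 - 10*x - 12)/(x^4 + 8*x^2 + 16)

Solve f'(x) = 0:
  f'(x) = (3*x^2 - 10*x - 12)/(x^2 + 4)^2; the denominator is positive wherever f is defined, so f'(x) = 0 ⇔ 3*x^2 - 10*x - 12 = 0.
  3*x^2 - 10*x - 12 = 0 has no rational roots; quadratic formula: x = (10 ± √244)/6.
  ⇒ x = 5/3 - sqrt(61)/3 ≈ -0.9367, 5/3 + sqrt(61)/3 ≈ 4.2701

f''(x) = 2*(4*x^2*(5 - 3*x) + (9*x - 5)*(x^2 + 4))/(x^2 + 4)^3
Second-derivative test at each critical point:
  f''(-0.9367) = -0.6566 < 0 → local maximum
  f''(4.2701) = 0.0316 > 0 → local minimum

Critical points: x = 5/3 - sqrt(61)/3 ≈ -0.9367 (local maximum); x = 5/3 + sqrt(61)/3 ≈ 4.2701 (local minimum)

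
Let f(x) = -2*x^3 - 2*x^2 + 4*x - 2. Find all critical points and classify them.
f'(x) = -6*x^2 - 4*x + 4

Solve f'(x) = 0:
  Factor: -6*x^2 - 4*x + 4 = -2*(3*x^2 + 2*x - 2); 3*x^2 + 2*x - 2 = 0 has no rational roots; quadratic formula: x = (-2 ± √28)/6.
  ⇒ x = -sqrt(7)/3 - 1/3 ≈ -1.2153, -1/3 + sqrt(7)/3 ≈ 0.5486

f''(x) = -12*x - 4
Second-derivative test at each critical point:
  f''(-1.2153) = 10.5830 > 0 → local minimum
  f''(0.5486) = -10.5830 < 0 → local maximum

Critical points: x = -sqrt(7)/3 - 1/3 ≈ -1.2153 (local minimum); x = -1/3 + sqrt(7)/3 ≈ 0.5486 (local maximum)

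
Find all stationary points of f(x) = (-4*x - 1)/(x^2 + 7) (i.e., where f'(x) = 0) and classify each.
f'(x) = 2*(2*x^2 + x - 14)/(x^4 + 14*x^2 + 49)

Solve f'(x) = 0:
  f'(x) = 2*(2*x^2 + x - 14)/(x^2 + 7)^2; the denominator is positive wherever f is defined, so f'(x) = 0 ⇔ 4*x^2 + 2*x - 28 = 0.
  Factor: 4*x^2 + 2*x - 28 = 2*(2*x^2 + x - 14); 2*x^2 + x - 14 = 0 has no rational roots; quadratic formula: x = (-1 ± √113)/4.
  ⇒ x = -sqrt(113)/4 - 1/4 ≈ -2.9075, -1/4 + sqrt(113)/4 ≈ 2.4075

f''(x) = 2*(-4*x^2*(4*x + 1) + (12*x + 1)*(x^2 + 7))/(x^2 + 7)^3
Second-derivative test at each critical point:
  f''(-2.9075) = -0.0890 < 0 → local maximum
  f''(2.4075) = 0.1298 > 0 → local minimum

Critical points: x = -sqrt(113)/4 - 1/4 ≈ -2.9075 (local maximum); x = -1/4 + sqrt(113)/4 ≈ 2.4075 (local minimum)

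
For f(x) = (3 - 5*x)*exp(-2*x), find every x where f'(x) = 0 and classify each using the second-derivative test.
f'(x) = (10*x - 11)*exp(-2*x)

Solve f'(x) = 0:
  f'(x) = (10*x - 11)·exp(-2*x) and exp(-2*x) > 0 for every x, so f'(x) = 0 ⇔ 10*x - 11 = 0.
  10*x - 11 = 0.
  ⇒ x = 11/10

f''(x) = 4*(8 - 5*x)*exp(-2*x)
Second-derivative test at each critical point:
  f''(11/10) = 1.1080 > 0 → local minimum

Critical points: x = 11/10 (local minimum)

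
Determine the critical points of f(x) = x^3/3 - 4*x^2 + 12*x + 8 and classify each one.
f'(x) = x^2 - 8*x + 12

Solve f'(x) = 0:
  Factor: x^2 - 8*x + 12 = (x - 6)*(x - 2) = 0.
  ⇒ x = 2, 6

f''(x) = 2*x - 8
Second-derivative test at each critical point:
  f''(2) = -4 < 0 → local maximum
  f''(6) = 4 > 0 → local minimum

Critical points: x = 2 (local maximum); x = 6 (local minimum)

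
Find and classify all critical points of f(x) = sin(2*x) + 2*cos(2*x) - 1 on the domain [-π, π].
f'(x) = -4*sin(2*x) + 2*cos(2*x)

Solve f'(x) = 0 on [-π, π]:
  f'(x) = 0 ⇔ cos(2*x) = 2*sin(2*x) ⇔ tan(2*x) = 1/2, i.e. 2*x = arctan(1/2) + nπ; keep the solutions lying in [-π, π].
  ⇒ x = -pi + atan(1/2)/2 ≈ -2.9098, -pi/2 + atan(1/2)/2 ≈ -1.3390, atan(1/2)/2 ≈ 0.2318, atan(1/2)/2 + pi/2 ≈ 1.8026

f''(x) = -4*sin(2*x) - 8*cos(2*x)
Second-derivative test at each critical point:
  f''(-2.9098) = -8.9443 < 0 → local maximum
  f''(-1.3390) = 8.9443 > 0 → local minimum
  f''(0.2318) = -8.9443 < 0 → local maximum
  f''(1.8026) = 8.9443 > 0 → local minimum

Critical points: x = -pi + atan(1/2)/2 ≈ -2.9098 (local maximum); x = -pi/2 + atan(1/2)/2 ≈ -1.3390 (local minimum); x = atan(1/2)/2 ≈ 0.2318 (local maximum); x = atan(1/2)/2 + pi/2 ≈ 1.8026 (local minimum)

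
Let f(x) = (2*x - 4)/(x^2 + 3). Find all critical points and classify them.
f'(x) = 2*(x^2 - 2*x*(x - 2) + 3)/(x^2 + 3)^2

Solve f'(x) = 0:
  f'(x) = -2*(x^2 - 4*x - 3)/(x^2 + 3)^2; the denominator is positive wherever f is defined, so f'(x) = 0 ⇔ -2*x^2 + 8*x + 6 = 0.
  Factor: -2*x^2 + 8*x + 6 = -2*(x^2 - 4*x - 3); x^2 - 4*x - 3 = 0 has no rational roots; quadratic formula: x = (4 ± √28)/2.
  ⇒ x = 2 - sqrt(7) ≈ -0.6458, 2 + sqrt(7) ≈ 4.6458

f''(x) = 4*(4*x^2*(x - 2) + (2 - 3*x)*(x^2 + 3))/(x^2 + 3)^3
Second-derivative test at each critical point:
  f''(-0.6458) = 0.9064 > 0 → local minimum
  f''(4.6458) = -0.0175 < 0 → local maximum

Critical points: x = 2 - sqrt(7) ≈ -0.6458 (local minimum); x = 2 + sqrt(7) ≈ 4.6458 (local maximum)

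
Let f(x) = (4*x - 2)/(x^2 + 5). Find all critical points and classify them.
f'(x) = 4*(-x^2 + x + 5)/(x^4 + 10*x^2 + 25)

Solve f'(x) = 0:
  f'(x) = -4*(x^2 - x - 5)/(x^2 + 5)^2; the denominator is positive wherever f is defined, so f'(x) = 0 ⇔ -4*x^2 + 4*x + 20 = 0.
  Factor: -4*x^2 + 4*x + 20 = -4*(x^2 - x - 5); x^2 - x - 5 = 0 has no rational roots; quadratic formula: x = (1 ± √21)/2.
  ⇒ x = 1/2 - sqrt(21)/2 ≈ -1.7913, 1/2 + sqrt(21)/2 ≈ 2.7913

f''(x) = 4*(4*x^2*(2*x - 1) + (1 - 6*x)*(x^2 + 5))/(x^2 + 5)^3
Second-derivative test at each critical point:
  f''(-1.7913) = 0.2720 > 0 → local minimum
  f''(2.7913) = -0.1120 < 0 → local maximum

Critical points: x = 1/2 - sqrt(21)/2 ≈ -1.7913 (local minimum); x = 1/2 + sqrt(21)/2 ≈ 2.7913 (local maximum)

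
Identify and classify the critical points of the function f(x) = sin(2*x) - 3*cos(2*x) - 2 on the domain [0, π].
f'(x) = 6*sin(2*x) + 2*cos(2*x)

Solve f'(x) = 0 on [0, π]:
  f'(x) = 0 ⇔ cos(2*x) = -3*sin(2*x) ⇔ tan(2*x) = -1/3, i.e. 2*x = arctan(-1/3) + nπ; keep the solutions lying in [0, π].
  ⇒ x = -atan(1/3)/2 + pi/2 ≈ 1.4099, pi - atan(1/3)/2 ≈ 2.9807

f''(x) = -4*sin(2*x) + 12*cos(2*x)
Second-derivative test at each critical point:
  f''(1.4099) = -12.6491 < 0 → local maximum
  f''(2.9807) = 12.6491 > 0 → local minimum

Critical points: x = -atan(1/3)/2 + pi/2 ≈ 1.4099 (local maximum); x = pi - atan(1/3)/2 ≈ 2.9807 (local minimum)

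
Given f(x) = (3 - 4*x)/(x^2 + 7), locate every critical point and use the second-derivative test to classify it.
f'(x) = 2*(2*x^2 - 3*x - 14)/(x^4 + 14*x^2 + 49)

Solve f'(x) = 0:
  f'(x) = 2*(x + 2)*(2*x - 7)/(x^2 + 7)^2; the denominator is positive wherever f is defined, so f'(x) = 0 ⇔ 4*x^2 - 6*x - 28 = 0.
  Factor: 4*x^2 - 6*x - 28 = 2*(x + 2)*(2*x - 7) = 0.
  ⇒ x = -2, 7/2

f''(x) = 2*(4*x^2*(3 - 4*x) + 3*(4*x - 1)*(x^2 + 7))/(x^2 + 7)^3
Second-derivative test at each critical point:
  f''(-2) = -2/11 < 0 → local maximum
  f''(7/2) = 32/539 > 0 → local minimum

Critical points: x = -2 (local maximum); x = 7/2 (local minimum)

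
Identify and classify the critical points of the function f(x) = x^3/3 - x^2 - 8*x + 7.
f'(x) = x^2 - 2*x - 8

Solve f'(x) = 0:
  Factor: x^2 - 2*x - 8 = (x - 4)*(x + 2) = 0.
  ⇒ x = -2, 4

f''(x) = 2*x - 2
Second-derivative test at each critical point:
  f''(-2) = -6 < 0 → local maximum
  f''(4) = 6 > 0 → local minimum

Critical points: x = -2 (local maximum); x = 4 (local minimum)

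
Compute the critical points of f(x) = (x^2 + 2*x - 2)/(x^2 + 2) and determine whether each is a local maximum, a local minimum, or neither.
f'(x) = 2*(-x^2 + 4*x + 2)/(x^4 + 4*x^2 + 4)

Solve f'(x) = 0:
  f'(x) = -2*(x^2 - 4*x - 2)/(x^2 + 2)^2; the denominator is positive wherever f is defined, so f'(x) = 0 ⇔ -2*x^2 + 8*x + 4 = 0.
  Factor: -2*x^2 + 8*x + 4 = -2*(x^2 - 4*x - 2); x^2 - 4*x - 2 = 0 has no rational roots; quadratic formula: x = (4 ± √24)/2.
  ⇒ x = 2 - sqrt(6) ≈ -0.4495, 2 + sqrt(6) ≈ 4.4495

f''(x) = 4*(x^3 - 6*x^2 - 6*x + 4)/(x^6 + 6*x^4 + 12*x^2 + 8)
Second-derivative test at each critical point:
  f''(-0.4495) = 2.0206 > 0 → local minimum
  f''(4.4495) = -0.0206 < 0 → local maximum

Critical points: x = 2 - sqrt(6) ≈ -0.4495 (local minimum); x = 2 + sqrt(6) ≈ 4.4495 (local maximum)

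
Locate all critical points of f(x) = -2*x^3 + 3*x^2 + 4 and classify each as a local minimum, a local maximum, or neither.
f'(x) = 6*x*(1 - x)

Solve f'(x) = 0:
  Factor: -6*x^2 + 6*x = -6*x*(x - 1) = 0.
  ⇒ x = 0, 1

f''(x) = 6 - 12*x
Second-derivative test at each critical point:
  f''(0) = 6 > 0 → local minimum
  f''(1) = -6 < 0 → local maximum

Critical points: x = 0 (local minimum); x = 1 (local maximum)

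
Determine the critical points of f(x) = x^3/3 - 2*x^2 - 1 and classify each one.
f'(x) = x*(x - 4)

Solve f'(x) = 0:
  Factor: x^2 - 4*x = x*(x - 4) = 0.
  ⇒ x = 0, 4

f''(x) = 2*x - 4
Second-derivative test at each critical point:
  f''(0) = -4 < 0 → local maximum
  f''(4) = 4 > 0 → local minimum

Critical points: x = 0 (local maximum); x = 4 (local minimum)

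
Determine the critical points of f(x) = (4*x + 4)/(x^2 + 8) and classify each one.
f'(x) = 4*(x^2 - 2*x*(x + 1) + 8)/(x^2 + 8)^2

Solve f'(x) = 0:
  f'(x) = -4*(x - 2)*(x + 4)/(x^2 + 8)^2; the denominator is positive wherever f is defined, so f'(x) = 0 ⇔ -4*x^2 - 8*x + 32 = 0.
  Factor: -4*x^2 - 8*x + 32 = -4*(x - 2)*(x + 4) = 0.
  ⇒ x = -4, 2

f''(x) = 8*(4*x^2*(x + 1) - (3*x + 1)*(x^2 + 8))/(x^2 + 8)^3
Second-derivative test at each critical point:
  f''(-4) = 1/24 > 0 → local minimum
  f''(2) = -1/6 < 0 → local maximum

Critical points: x = -4 (local minimum); x = 2 (local maximum)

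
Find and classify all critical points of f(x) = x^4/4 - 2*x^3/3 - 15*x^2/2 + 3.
f'(x) = x*(x^2 - 2*x - 15)

Solve f'(x) = 0:
  Factor: x^3 - 2*x^2 - 15*x = x*(x - 5)*(x + 3) = 0.
  ⇒ x = -3, 0, 5

f''(x) = 3*x^2 - 4*x - 15
Second-derivative test at each critical point:
  f''(-3) = 24 > 0 → local minimum
  f''(0) = -15 < 0 → local maximum
  f''(5) = 40 > 0 → local minimum

Critical points: x = -3 (local minimum); x = 0 (local maximum); x = 5 (local minimum)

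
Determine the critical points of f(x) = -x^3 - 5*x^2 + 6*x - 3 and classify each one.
f'(x) = -3*x^2 - 10*x + 6

Solve f'(x) = 0:
  3*x^2 + 10*x - 6 = 0 has no rational roots; quadratic formula: x = (-10 ± √172)/6.
  ⇒ x = -sqrt(43)/3 - 5/3 ≈ -3.8525, -5/3 + sqrt(43)/3 ≈ 0.5191

f''(x) = -6*x - 10
Second-derivative test at each critical point:
  f''(-3.8525) = 13.1149 > 0 → local minimum
  f''(0.5191) = -13.1149 < 0 → local maximum

Critical points: x = -sqrt(43)/3 - 5/3 ≈ -3.8525 (local minimum); x = -5/3 + sqrt(43)/3 ≈ 0.5191 (local maximum)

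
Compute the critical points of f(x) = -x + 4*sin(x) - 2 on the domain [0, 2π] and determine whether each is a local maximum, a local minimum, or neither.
f'(x) = 4*cos(x) - 1

Solve f'(x) = 0 on [0, 2π]:
  f'(x) = 0 ⇔ cos(x) = 1/4, i.e. x = ±arccos(1/4) + 2nπ; keep the solutions lying in [0, 2π].
  ⇒ x = acos(1/4) ≈ 1.3181, -acos(1/4) + 2*pi ≈ 4.9651

f''(x) = -4*sin(x)
Second-derivative test at each critical point:
  f''(1.3181) = -3.8730 < 0 → local maximum
  f''(4.9651) = 3.8730 > 0 → local minimum

Critical points: x = acos(1/4) ≈ 1.3181 (local maximum); x = -acos(1/4) + 2*pi ≈ 4.9651 (local minimum)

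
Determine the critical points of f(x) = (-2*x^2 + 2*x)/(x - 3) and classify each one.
f'(x) = 2*(-x^2 + 6*x - 3)/(x^2 - 6*x + 9)

Solve f'(x) = 0:
  f'(x) = -2*(x^2 - 6*x + 3)/(x - 3)^2; the denominator is positive wherever f is defined, so f'(x) = 0 ⇔ -2*x^2 + 12*x - 6 = 0.
  Factor: -2*x^2 + 12*x - 6 = -2*(x^2 - 6*x + 3); x^2 - 6*x + 3 = 0 has no rational roots; quadratic formula: x = (6 ± √24)/2.
  ⇒ x = 3 - sqrt(6) ≈ 0.5505, sqrt(6) + 3 ≈ 5.4495

f''(x) = -24/(x^3 - 9*x^2 + 27*x - 27)
Second-derivative test at each critical point:
  f''(0.5505) = 1.6330 > 0 → local minimum
  f''(5.4495) = -1.6330 < 0 → local maximum

Critical points: x = 3 - sqrt(6) ≈ 0.5505 (local minimum); x = sqrt(6) + 3 ≈ 5.4495 (local maximum)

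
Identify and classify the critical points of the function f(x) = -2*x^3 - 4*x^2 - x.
f'(x) = -6*x^2 - 8*x - 1

Solve f'(x) = 0:
  6*x^2 + 8*x + 1 = 0 has no rational roots; quadratic formula: x = (-8 ± √40)/12.
  ⇒ x = -2/3 - sqrt(10)/6 ≈ -1.1937, -2/3 + sqrt(10)/6 ≈ -0.1396

f''(x) = -12*x - 8
Second-derivative test at each critical point:
  f''(-1.1937) = 6.3246 > 0 → local minimum
  f''(-0.1396) = -6.3246 < 0 → local maximum

Critical points: x = -2/3 - sqrt(10)/6 ≈ -1.1937 (local minimum); x = -2/3 + sqrt(10)/6 ≈ -0.1396 (local maximum)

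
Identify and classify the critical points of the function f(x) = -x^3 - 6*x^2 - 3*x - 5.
f'(x) = -3*x^2 - 12*x - 3

Solve f'(x) = 0:
  Factor: -3*x^2 - 12*x - 3 = -3*(x^2 + 4*x + 1); x^2 + 4*x + 1 = 0 has no rational roots; quadratic formula: x = (-4 ± √12)/2.
  ⇒ x = -2 - sqrt(3) ≈ -3.7321, -2 + sqrt(3) ≈ -0.2679

f''(x) = -6*x - 12
Second-derivative test at each critical point:
  f''(-3.7321) = 10.3923 > 0 → local minimum
  f''(-0.2679) = -10.3923 < 0 → local maximum

Critical points: x = -2 - sqrt(3) ≈ -3.7321 (local minimum); x = -2 + sqrt(3) ≈ -0.2679 (local maximum)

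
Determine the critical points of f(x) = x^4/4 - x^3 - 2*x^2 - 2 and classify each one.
f'(x) = x*(x^2 - 3*x - 4)

Solve f'(x) = 0:
  Factor: x^3 - 3*x^2 - 4*x = x*(x - 4)*(x + 1) = 0.
  ⇒ x = -1, 0, 4

f''(x) = 3*x^2 - 6*x - 4
Second-derivative test at each critical point:
  f''(-1) = 5 > 0 → local minimum
  f''(0) = -4 < 0 → local maximum
  f''(4) = 20 > 0 → local minimum

Critical points: x = -1 (local minimum); x = 0 (local maximum); x = 4 (local minimum)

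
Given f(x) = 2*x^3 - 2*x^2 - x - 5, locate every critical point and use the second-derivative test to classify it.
f'(x) = 6*x^2 - 4*x - 1

Solve f'(x) = 0:
  6*x^2 - 4*x - 1 = 0 has no rational roots; quadratic formula: x = (4 ± √40)/12.
  ⇒ x = 1/3 - sqrt(10)/6 ≈ -0.1937, 1/3 + sqrt(10)/6 ≈ 0.8604

f''(x) = 12*x - 4
Second-derivative test at each critical point:
  f''(-0.1937) = -6.3246 < 0 → local maximum
  f''(0.8604) = 6.3246 > 0 → local minimum

Critical points: x = 1/3 - sqrt(10)/6 ≈ -0.1937 (local maximum); x = 1/3 + sqrt(10)/6 ≈ 0.8604 (local minimum)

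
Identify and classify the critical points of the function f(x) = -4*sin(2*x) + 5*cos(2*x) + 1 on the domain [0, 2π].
f'(x) = -10*sin(2*x) - 8*cos(2*x)

Solve f'(x) = 0 on [0, 2π]:
  f'(x) = 0 ⇔ -4*cos(2*x) = 5*sin(2*x) ⇔ tan(2*x) = -4/5, i.e. 2*x = arctan(-4/5) + nπ; keep the solutions lying in [0, 2π].
  ⇒ x = -atan(4/5)/2 + pi/2 ≈ 1.2334, pi - atan(4/5)/2 ≈ 2.8042, -atan(4/5)/2 + 3*pi/2 ≈ 4.3750, -atan(4/5)/2 + 2*pi ≈ 5.9458

f''(x) = 16*sin(2*x) - 20*cos(2*x)
Second-derivative test at each critical point:
  f''(1.2334) = 25.6125 > 0 → local minimum
  f''(2.8042) = -25.6125 < 0 → local maximum
  f''(4.3750) = 25.6125 > 0 → local minimum
  f''(5.9458) = -25.6125 < 0 → local maximum

Critical points: x = -atan(4/5)/2 + pi/2 ≈ 1.2334 (local minimum); x = pi - atan(4/5)/2 ≈ 2.8042 (local maximum); x = -atan(4/5)/2 + 3*pi/2 ≈ 4.3750 (local minimum); x = -atan(4/5)/2 + 2*pi ≈ 5.9458 (local maximum)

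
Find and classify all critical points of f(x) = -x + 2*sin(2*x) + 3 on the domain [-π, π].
f'(x) = 4*cos(2*x) - 1

Solve f'(x) = 0 on [-π, π]:
  f'(x) = 0 ⇔ cos(2*x) = 1/4, i.e. 2*x = ±arccos(1/4) + 2nπ; keep the solutions lying in [-π, π].
  ⇒ x = -pi + acos(1/4)/2 ≈ -2.4825, -acos(1/4)/2 ≈ -0.6591, acos(1/4)/2 ≈ 0.6591, pi - acos(1/4)/2 ≈ 2.4825

f''(x) = -8*sin(2*x)
Second-derivative test at each critical point:
  f''(-2.4825) = -7.7460 < 0 → local maximum
  f''(-0.6591) = 7.7460 > 0 → local minimum
  f''(0.6591) = -7.7460 < 0 → local maximum
  f''(2.4825) = 7.7460 > 0 → local minimum

Critical points: x = -pi + acos(1/4)/2 ≈ -2.4825 (local maximum); x = -acos(1/4)/2 ≈ -0.6591 (local minimum); x = acos(1/4)/2 ≈ 0.6591 (local maximum); x = pi - acos(1/4)/2 ≈ 2.4825 (local minimum)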